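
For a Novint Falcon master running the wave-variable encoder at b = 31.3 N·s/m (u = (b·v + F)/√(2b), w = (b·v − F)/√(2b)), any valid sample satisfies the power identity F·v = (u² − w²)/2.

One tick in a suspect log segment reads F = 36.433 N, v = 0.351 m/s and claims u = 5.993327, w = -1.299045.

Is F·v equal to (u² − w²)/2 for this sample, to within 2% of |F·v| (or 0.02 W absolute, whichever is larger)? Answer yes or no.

F·v = 36.433×0.351 = 12.787983 W.
(u² − w²)/2 = (35.919969 − 1.687518)/2 = 17.116225 W.
|Δ| = 4.328242;  2% of max(1, |F·v|) = 0.255760.

no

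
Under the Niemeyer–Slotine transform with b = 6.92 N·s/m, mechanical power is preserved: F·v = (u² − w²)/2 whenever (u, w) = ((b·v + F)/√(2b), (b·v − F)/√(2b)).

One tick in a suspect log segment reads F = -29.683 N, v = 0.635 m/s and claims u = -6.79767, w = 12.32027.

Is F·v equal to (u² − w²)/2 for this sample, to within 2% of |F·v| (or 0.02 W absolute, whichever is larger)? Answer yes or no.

no

F·v = (-29.683)×0.635 = -18.84870 W.
(u² − w²)/2 = (46.20832 − 151.78905)/2 = -52.79037 W.
|Δ| = 33.94166;  2% of max(1, |F·v|) = 0.37697.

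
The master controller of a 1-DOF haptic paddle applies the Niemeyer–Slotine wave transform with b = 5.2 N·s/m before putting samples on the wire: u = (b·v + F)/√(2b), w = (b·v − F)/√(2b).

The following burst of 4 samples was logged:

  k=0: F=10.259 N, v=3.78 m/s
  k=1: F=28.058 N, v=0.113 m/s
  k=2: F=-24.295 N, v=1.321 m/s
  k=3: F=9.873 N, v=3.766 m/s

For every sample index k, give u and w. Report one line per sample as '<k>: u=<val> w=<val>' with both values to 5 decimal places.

k=0: b·v=5.2×3.78=19.65600; √(2b)=3.22490; u=(19.65600+10.259)/3.22490=9.27625, w=(19.65600−10.259)/3.22490=2.91389
k=1: b·v=5.2×0.113=0.58760; √(2b)=3.22490; u=(0.58760+28.058)/3.22490=8.88262, w=(0.58760−28.058)/3.22490=-8.51821
k=2: b·v=5.2×1.321=6.86920; √(2b)=3.22490; u=(6.86920+(-24.295))/3.22490=-5.40351, w=(6.86920−(-24.295))/3.22490=9.66361
k=3: b·v=5.2×3.766=19.58320; √(2b)=3.22490; u=(19.58320+9.873)/3.22490=9.13398, w=(19.58320−9.873)/3.22490=3.01101

0: u=9.27625 w=2.91389
1: u=8.88262 w=-8.51821
2: u=-5.40351 w=9.66361
3: u=9.13398 w=3.01101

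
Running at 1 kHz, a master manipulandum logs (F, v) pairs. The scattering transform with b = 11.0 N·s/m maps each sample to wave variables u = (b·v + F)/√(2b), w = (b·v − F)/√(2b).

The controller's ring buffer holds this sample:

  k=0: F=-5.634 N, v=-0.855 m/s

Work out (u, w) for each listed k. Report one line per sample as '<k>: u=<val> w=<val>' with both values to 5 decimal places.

0: u=-3.20633 w=-0.80398

k=0: b·v=11.0×(-0.855)=-9.40500; √(2b)=4.69042; u=(-9.40500+(-5.634))/4.69042=-3.20633, w=(-9.40500−(-5.634))/4.69042=-0.80398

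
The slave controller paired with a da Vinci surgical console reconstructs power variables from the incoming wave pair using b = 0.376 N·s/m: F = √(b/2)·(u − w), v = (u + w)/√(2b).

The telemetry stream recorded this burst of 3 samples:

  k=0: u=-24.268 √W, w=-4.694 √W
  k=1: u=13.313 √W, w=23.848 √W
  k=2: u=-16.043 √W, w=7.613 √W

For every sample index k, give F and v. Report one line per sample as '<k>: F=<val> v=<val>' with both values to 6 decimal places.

k=0: u−w=-19.574000, u+w=-28.962000; √(b/2)=0.433590, √(2b)=0.867179; F=0.433590×(-19.574)=-8.487084, v=-28.962000/0.867179=-33.397936
k=1: u−w=-10.535000, u+w=37.161000; √(b/2)=0.433590, √(2b)=0.867179; F=0.433590×(-10.535)=-4.567867, v=37.161000/0.867179=42.852728
k=2: u−w=-23.656000, u+w=-8.430000; √(b/2)=0.433590, √(2b)=0.867179; F=0.433590×(-23.656)=-10.256997, v=-8.430000/0.867179=-9.721173

0: F=-8.487084 v=-33.397936
1: F=-4.567867 v=42.852728
2: F=-10.256997 v=-9.721173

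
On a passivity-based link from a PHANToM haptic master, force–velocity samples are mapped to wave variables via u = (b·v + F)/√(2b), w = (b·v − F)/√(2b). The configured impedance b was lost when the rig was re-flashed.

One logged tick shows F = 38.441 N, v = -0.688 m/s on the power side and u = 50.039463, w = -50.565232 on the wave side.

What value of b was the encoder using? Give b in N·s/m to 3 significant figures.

b = 0.292 N·s/m

u + w = -0.525769;  u + w = √(2b)·v, so √(2b) = -0.525769/(-0.688) = 0.764199.
b = (√(2b))²/2 = 0.584000/2 = 0.292000.
(Check via u − w = 2F/√(2b): u − w = 100.604695, 2F/√(2b) = 100.604669.)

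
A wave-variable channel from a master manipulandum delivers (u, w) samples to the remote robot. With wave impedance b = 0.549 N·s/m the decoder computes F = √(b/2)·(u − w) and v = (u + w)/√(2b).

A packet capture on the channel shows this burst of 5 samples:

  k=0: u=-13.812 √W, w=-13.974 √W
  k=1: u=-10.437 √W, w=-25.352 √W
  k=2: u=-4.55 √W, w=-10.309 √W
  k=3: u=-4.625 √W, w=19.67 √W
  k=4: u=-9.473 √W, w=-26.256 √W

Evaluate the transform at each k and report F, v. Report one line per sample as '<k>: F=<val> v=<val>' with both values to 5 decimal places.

k=0: u−w=0.16200, u+w=-27.78600; √(b/2)=0.52393, √(2b)=1.04785; F=0.52393×0.162=0.08488, v=-27.78600/1.04785=-26.51703
k=1: u−w=14.91500, u+w=-35.78900; √(b/2)=0.52393, √(2b)=1.04785; F=0.52393×14.915=7.81438, v=-35.78900/1.04785=-34.15454
k=2: u−w=5.75900, u+w=-14.85900; √(b/2)=0.52393, √(2b)=1.04785; F=0.52393×5.759=3.01730, v=-14.85900/1.04785=-14.18040
k=3: u−w=-24.29500, u+w=15.04500; √(b/2)=0.52393, √(2b)=1.04785; F=0.52393×(-24.295)=-12.72882, v=15.04500/1.04785=14.35790
k=4: u−w=16.78300, u+w=-35.72900; √(b/2)=0.52393, √(2b)=1.04785; F=0.52393×16.783=8.79307, v=-35.72900/1.04785=-34.09728

0: F=0.08488 v=-26.51703
1: F=7.81438 v=-34.15454
2: F=3.01730 v=-14.18040
3: F=-12.72882 v=14.35790
4: F=8.79307 v=-34.09728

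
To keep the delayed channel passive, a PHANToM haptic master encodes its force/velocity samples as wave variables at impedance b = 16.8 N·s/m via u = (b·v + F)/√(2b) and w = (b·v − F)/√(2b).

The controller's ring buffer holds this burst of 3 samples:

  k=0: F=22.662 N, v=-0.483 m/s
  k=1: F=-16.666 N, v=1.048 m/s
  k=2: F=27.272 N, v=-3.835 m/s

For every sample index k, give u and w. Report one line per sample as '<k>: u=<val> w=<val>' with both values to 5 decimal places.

0: u=2.50970 w=-5.30943
1: u=0.16223 w=5.91255
2: u=-6.41002 w=-15.81975

k=0: b·v=16.8×(-0.483)=-8.11440; √(2b)=5.79655; u=(-8.11440+22.662)/5.79655=2.50970, w=(-8.11440−22.662)/5.79655=-5.30943
k=1: b·v=16.8×1.048=17.60640; √(2b)=5.79655; u=(17.60640+(-16.666))/5.79655=0.16223, w=(17.60640−(-16.666))/5.79655=5.91255
k=2: b·v=16.8×(-3.835)=-64.42800; √(2b)=5.79655; u=(-64.42800+27.272)/5.79655=-6.41002, w=(-64.42800−27.272)/5.79655=-15.81975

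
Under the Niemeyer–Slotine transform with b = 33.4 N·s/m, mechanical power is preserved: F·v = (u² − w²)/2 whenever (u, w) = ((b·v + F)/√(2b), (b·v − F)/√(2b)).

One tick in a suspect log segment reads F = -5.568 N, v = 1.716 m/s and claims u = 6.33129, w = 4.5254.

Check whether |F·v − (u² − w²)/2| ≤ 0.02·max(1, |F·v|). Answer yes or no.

no

F·v = (-5.568)×1.716 = -9.55469 W.
(u² − w²)/2 = (40.08523 − 20.47925)/2 = 9.80299 W.
|Δ| = 19.35768;  2% of max(1, |F·v|) = 0.19109.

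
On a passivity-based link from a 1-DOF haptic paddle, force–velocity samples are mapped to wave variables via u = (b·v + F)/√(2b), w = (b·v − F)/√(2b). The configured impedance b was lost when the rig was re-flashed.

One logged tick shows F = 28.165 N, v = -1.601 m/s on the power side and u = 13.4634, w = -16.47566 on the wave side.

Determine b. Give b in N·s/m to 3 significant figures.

b = 1.77 N·s/m

u + w = -3.01226;  u + w = √(2b)·v, so √(2b) = -3.01226/(-1.601) = 1.88149.
b = (√(2b))²/2 = 3.53999/2 = 1.77000.
(Check via u − w = 2F/√(2b): u − w = 29.93906, 2F/√(2b) = 29.93909.)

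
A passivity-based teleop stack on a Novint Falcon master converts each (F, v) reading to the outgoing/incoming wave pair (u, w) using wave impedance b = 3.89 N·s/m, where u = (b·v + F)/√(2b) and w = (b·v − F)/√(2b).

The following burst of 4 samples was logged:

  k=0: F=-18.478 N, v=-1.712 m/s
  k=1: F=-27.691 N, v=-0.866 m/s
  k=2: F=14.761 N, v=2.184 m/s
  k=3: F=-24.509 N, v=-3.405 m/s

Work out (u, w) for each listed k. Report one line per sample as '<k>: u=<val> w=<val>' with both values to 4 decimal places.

0: u=-9.0123 w=4.2371
1: u=-11.1355 w=8.7200
2: u=8.3380 w=-2.2462
3: u=-13.5356 w=4.0382

k=0: b·v=3.89×(-1.712)=-6.6597; √(2b)=2.7893; u=(-6.6597+(-18.478))/2.7893=-9.0123, w=(-6.6597−(-18.478))/2.7893=4.2371
k=1: b·v=3.89×(-0.866)=-3.3687; √(2b)=2.7893; u=(-3.3687+(-27.691))/2.7893=-11.1355, w=(-3.3687−(-27.691))/2.7893=8.7200
k=2: b·v=3.89×2.184=8.4958; √(2b)=2.7893; u=(8.4958+14.761)/2.7893=8.3380, w=(8.4958−14.761)/2.7893=-2.2462
k=3: b·v=3.89×(-3.405)=-13.2454; √(2b)=2.7893; u=(-13.2454+(-24.509))/2.7893=-13.5356, w=(-13.2454−(-24.509))/2.7893=4.0382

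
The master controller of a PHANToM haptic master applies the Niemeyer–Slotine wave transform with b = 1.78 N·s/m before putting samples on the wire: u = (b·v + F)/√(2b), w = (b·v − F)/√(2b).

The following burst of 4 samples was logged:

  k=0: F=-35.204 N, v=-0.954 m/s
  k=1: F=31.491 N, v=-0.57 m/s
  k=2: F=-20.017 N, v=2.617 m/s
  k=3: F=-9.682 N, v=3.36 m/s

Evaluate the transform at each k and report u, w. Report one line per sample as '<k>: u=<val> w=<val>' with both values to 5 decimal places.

k=0: b·v=1.78×(-0.954)=-1.69812; √(2b)=1.88680; u=(-1.69812+(-35.204))/1.88680=-19.55808, w=(-1.69812−(-35.204))/1.88680=17.75808
k=1: b·v=1.78×(-0.57)=-1.01460; √(2b)=1.88680; u=(-1.01460+31.491)/1.88680=16.15246, w=(-1.01460−31.491)/1.88680=-17.22793
k=2: b·v=1.78×2.617=4.65826; √(2b)=1.88680; u=(4.65826+(-20.017))/1.88680=-8.14012, w=(4.65826−(-20.017))/1.88680=13.07786
k=3: b·v=1.78×3.36=5.98080; √(2b)=1.88680; u=(5.98080+(-9.682))/1.88680=-1.96163, w=(5.98080−(-9.682))/1.88680=8.30127

0: u=-19.55808 w=17.75808
1: u=16.15246 w=-17.22793
2: u=-8.14012 w=13.07786
3: u=-1.96163 w=8.30127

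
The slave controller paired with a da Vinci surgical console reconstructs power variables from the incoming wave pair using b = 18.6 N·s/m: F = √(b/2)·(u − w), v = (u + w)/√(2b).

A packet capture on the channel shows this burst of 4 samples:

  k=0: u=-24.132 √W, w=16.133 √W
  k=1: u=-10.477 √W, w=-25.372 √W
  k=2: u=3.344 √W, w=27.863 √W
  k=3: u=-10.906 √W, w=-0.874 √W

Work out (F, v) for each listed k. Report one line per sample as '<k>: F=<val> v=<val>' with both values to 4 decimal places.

0: F=-122.7917 v=-1.3115
1: F=45.4236 v=-5.8777
2: F=-74.7729 v=5.1166
3: F=-30.5935 v=-1.9314

k=0: u−w=-40.2650, u+w=-7.9990; √(b/2)=3.0496, √(2b)=6.0992; F=3.0496×(-40.265)=-122.7917, v=-7.9990/6.0992=-1.3115
k=1: u−w=14.8950, u+w=-35.8490; √(b/2)=3.0496, √(2b)=6.0992; F=3.0496×14.895=45.4236, v=-35.8490/6.0992=-5.8777
k=2: u−w=-24.5190, u+w=31.2070; √(b/2)=3.0496, √(2b)=6.0992; F=3.0496×(-24.519)=-74.7729, v=31.2070/6.0992=5.1166
k=3: u−w=-10.0320, u+w=-11.7800; √(b/2)=3.0496, √(2b)=6.0992; F=3.0496×(-10.032)=-30.5935, v=-11.7800/6.0992=-1.9314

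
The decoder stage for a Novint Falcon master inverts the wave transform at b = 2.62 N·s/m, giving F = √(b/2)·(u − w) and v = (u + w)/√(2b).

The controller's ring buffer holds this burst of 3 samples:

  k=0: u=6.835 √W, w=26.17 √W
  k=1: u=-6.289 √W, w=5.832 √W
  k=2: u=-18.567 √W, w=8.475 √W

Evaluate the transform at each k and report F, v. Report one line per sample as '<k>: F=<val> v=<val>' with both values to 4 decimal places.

k=0: u−w=-19.3350, u+w=33.0050; √(b/2)=1.1446, √(2b)=2.2891; F=1.1446×(-19.335)=-22.1299, v=33.0050/2.2891=14.4183
k=1: u−w=-12.1210, u+w=-0.4570; √(b/2)=1.1446, √(2b)=2.2891; F=1.1446×(-12.121)=-13.8731, v=-0.4570/2.2891=-0.1996
k=2: u−w=-27.0420, u+w=-10.0920; √(b/2)=1.1446, √(2b)=2.2891; F=1.1446×(-27.042)=-30.9510, v=-10.0920/2.2891=-4.4087

0: F=-22.1299 v=14.4183
1: F=-13.8731 v=-0.1996
2: F=-30.9510 v=-4.4087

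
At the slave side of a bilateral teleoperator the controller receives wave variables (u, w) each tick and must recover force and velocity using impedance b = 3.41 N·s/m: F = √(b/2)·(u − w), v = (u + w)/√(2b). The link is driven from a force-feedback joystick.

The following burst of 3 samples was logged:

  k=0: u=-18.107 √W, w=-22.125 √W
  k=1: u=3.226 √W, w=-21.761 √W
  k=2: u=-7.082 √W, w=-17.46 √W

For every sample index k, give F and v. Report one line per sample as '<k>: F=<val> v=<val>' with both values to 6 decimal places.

k=0: u−w=4.018000, u+w=-40.232000; √(b/2)=1.305756, √(2b)=2.611513; F=1.305756×4.018=5.246530, v=-40.232000/2.611513=-15.405629
k=1: u−w=24.987000, u+w=-18.535000; √(b/2)=1.305756, √(2b)=2.611513; F=1.305756×24.987=32.626937, v=-18.535000/2.611513=-7.097418
k=2: u−w=10.378000, u+w=-24.542000; √(b/2)=1.305756, √(2b)=2.611513; F=1.305756×10.378=13.551141, v=-24.542000/2.611513=-9.397617

0: F=5.246530 v=-15.405629
1: F=32.626937 v=-7.097418
2: F=13.551141 v=-9.397617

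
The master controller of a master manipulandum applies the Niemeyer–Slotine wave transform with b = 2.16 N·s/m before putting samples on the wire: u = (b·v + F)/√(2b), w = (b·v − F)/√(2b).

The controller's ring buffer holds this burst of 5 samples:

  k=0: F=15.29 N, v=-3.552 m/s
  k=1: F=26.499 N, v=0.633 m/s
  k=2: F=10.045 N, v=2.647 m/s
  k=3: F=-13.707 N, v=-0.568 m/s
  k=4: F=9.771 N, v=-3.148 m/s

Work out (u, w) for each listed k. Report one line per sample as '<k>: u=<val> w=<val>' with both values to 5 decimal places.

0: u=3.66506 w=-11.04775
1: u=13.40717 w=-12.09150
2: u=7.58375 w=-2.08206
3: u=-7.18507 w=6.00450
4: u=1.42958 w=-7.97257

k=0: b·v=2.16×(-3.552)=-7.67232; √(2b)=2.07846; u=(-7.67232+15.29)/2.07846=3.66506, w=(-7.67232−15.29)/2.07846=-11.04775
k=1: b·v=2.16×0.633=1.36728; √(2b)=2.07846; u=(1.36728+26.499)/2.07846=13.40717, w=(1.36728−26.499)/2.07846=-12.09150
k=2: b·v=2.16×2.647=5.71752; √(2b)=2.07846; u=(5.71752+10.045)/2.07846=7.58375, w=(5.71752−10.045)/2.07846=-2.08206
k=3: b·v=2.16×(-0.568)=-1.22688; √(2b)=2.07846; u=(-1.22688+(-13.707))/2.07846=-7.18507, w=(-1.22688−(-13.707))/2.07846=6.00450
k=4: b·v=2.16×(-3.148)=-6.79968; √(2b)=2.07846; u=(-6.79968+9.771)/2.07846=1.42958, w=(-6.79968−9.771)/2.07846=-7.97257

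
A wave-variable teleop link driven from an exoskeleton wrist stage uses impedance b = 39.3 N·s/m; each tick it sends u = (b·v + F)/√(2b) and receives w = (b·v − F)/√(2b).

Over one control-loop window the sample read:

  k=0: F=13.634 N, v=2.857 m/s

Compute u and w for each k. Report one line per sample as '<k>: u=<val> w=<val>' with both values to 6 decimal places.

0: u=14.202444 w=11.126758

k=0: b·v=39.3×2.857=112.280100; √(2b)=8.865664; u=(112.280100+13.634)/8.865664=14.202444, w=(112.280100−13.634)/8.865664=11.126758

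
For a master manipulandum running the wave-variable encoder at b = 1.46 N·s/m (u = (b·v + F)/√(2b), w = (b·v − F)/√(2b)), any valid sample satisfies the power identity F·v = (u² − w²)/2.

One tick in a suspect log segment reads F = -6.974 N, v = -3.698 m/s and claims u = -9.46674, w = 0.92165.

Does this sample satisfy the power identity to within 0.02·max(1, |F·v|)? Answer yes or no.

no

F·v = (-6.974)×(-3.698) = 25.78985 W.
(u² − w²)/2 = (89.61917 − 0.84944)/2 = 44.38486 W.
|Δ| = 18.59501;  2% of max(1, |F·v|) = 0.51580.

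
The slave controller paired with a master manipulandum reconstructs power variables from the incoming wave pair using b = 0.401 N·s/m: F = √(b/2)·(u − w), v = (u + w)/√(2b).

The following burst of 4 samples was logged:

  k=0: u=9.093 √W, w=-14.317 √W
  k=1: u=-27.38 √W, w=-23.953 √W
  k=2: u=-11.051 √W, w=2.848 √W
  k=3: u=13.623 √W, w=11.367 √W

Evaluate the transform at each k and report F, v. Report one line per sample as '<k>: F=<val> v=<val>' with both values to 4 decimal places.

k=0: u−w=23.4100, u+w=-5.2240; √(b/2)=0.4478, √(2b)=0.8955; F=0.4478×23.41=10.4823, v=-5.2240/0.8955=-5.8333
k=1: u−w=-3.4270, u+w=-51.3330; √(b/2)=0.4478, √(2b)=0.8955; F=0.4478×(-3.427)=-1.5345, v=-51.3330/0.8955=-57.3204
k=2: u−w=-13.8990, u+w=-8.2030; √(b/2)=0.4478, √(2b)=0.8955; F=0.4478×(-13.899)=-6.2236, v=-8.2030/0.8955=-9.1598
k=3: u−w=2.2560, u+w=24.9900; √(b/2)=0.4478, √(2b)=0.8955; F=0.4478×2.256=1.0102, v=24.9900/0.8955=27.9048

0: F=10.4823 v=-5.8333
1: F=-1.5345 v=-57.3204
2: F=-6.2236 v=-9.1598
3: F=1.0102 v=27.9048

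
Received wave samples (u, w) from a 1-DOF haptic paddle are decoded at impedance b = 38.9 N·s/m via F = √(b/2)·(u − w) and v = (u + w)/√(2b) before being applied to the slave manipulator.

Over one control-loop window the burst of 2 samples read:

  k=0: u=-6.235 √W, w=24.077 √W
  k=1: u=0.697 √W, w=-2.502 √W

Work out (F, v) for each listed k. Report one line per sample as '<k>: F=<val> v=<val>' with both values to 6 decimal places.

0: F=-133.682450 v=2.022804
1: F=14.108279 v=-0.204639

k=0: u−w=-30.312000, u+w=17.842000; √(b/2)=4.410215, √(2b)=8.820431; F=4.410215×(-30.312)=-133.682450, v=17.842000/8.820431=2.022804
k=1: u−w=3.199000, u+w=-1.805000; √(b/2)=4.410215, √(2b)=8.820431; F=4.410215×3.199=14.108279, v=-1.805000/8.820431=-0.204639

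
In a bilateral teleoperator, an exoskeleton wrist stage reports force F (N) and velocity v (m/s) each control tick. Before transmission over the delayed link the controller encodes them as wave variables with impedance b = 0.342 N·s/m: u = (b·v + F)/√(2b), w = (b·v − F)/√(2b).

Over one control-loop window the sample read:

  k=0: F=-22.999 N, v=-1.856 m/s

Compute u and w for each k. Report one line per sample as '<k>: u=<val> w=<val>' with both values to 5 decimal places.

0: u=-28.57621 w=27.04122

k=0: b·v=0.342×(-1.856)=-0.63475; √(2b)=0.82704; u=(-0.63475+(-22.999))/0.82704=-28.57621, w=(-0.63475−(-22.999))/0.82704=27.04122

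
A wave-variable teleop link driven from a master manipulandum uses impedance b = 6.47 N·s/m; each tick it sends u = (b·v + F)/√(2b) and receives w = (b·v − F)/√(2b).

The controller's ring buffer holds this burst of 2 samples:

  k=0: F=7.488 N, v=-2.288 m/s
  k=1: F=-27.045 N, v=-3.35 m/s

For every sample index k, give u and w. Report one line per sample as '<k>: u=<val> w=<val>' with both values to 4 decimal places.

k=0: b·v=6.47×(-2.288)=-14.8034; √(2b)=3.5972; u=(-14.8034+7.488)/3.5972=-2.0336, w=(-14.8034−7.488)/3.5972=-6.1968
k=1: b·v=6.47×(-3.35)=-21.6745; √(2b)=3.5972; u=(-21.6745+(-27.045))/3.5972=-13.5436, w=(-21.6745−(-27.045))/3.5972=1.4930

0: u=-2.0336 w=-6.1968
1: u=-13.5436 w=1.4930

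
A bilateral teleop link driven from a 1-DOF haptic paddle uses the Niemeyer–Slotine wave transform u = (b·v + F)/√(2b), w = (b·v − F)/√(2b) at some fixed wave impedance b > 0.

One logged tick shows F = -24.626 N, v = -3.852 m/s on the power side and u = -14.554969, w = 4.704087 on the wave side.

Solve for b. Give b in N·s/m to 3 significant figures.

b = 3.27 N·s/m

u + w = -9.850882;  u + w = √(2b)·v, so √(2b) = -9.850882/(-3.852) = 2.557342.
b = (√(2b))²/2 = 6.539999/2 = 3.269999.
(Check via u − w = 2F/√(2b): u − w = -19.259056, 2F/√(2b) = -19.259058.)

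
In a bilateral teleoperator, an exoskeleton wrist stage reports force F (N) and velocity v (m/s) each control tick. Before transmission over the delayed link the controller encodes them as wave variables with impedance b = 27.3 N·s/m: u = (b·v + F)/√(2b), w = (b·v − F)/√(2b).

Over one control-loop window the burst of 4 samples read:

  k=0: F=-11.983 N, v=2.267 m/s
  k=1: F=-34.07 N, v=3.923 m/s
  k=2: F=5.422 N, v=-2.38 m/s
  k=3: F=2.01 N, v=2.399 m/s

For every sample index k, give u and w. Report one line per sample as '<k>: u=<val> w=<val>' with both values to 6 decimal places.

0: u=6.753942 w=9.997332
1: u=9.883084 w=19.104674
2: u=-8.059350 w=-9.526901
3: u=9.135342 w=8.591304

k=0: b·v=27.3×2.267=61.889100; √(2b)=7.389181; u=(61.889100+(-11.983))/7.389181=6.753942, w=(61.889100−(-11.983))/7.389181=9.997332
k=1: b·v=27.3×3.923=107.097900; √(2b)=7.389181; u=(107.097900+(-34.07))/7.389181=9.883084, w=(107.097900−(-34.07))/7.389181=19.104674
k=2: b·v=27.3×(-2.38)=-64.974000; √(2b)=7.389181; u=(-64.974000+5.422)/7.389181=-8.059350, w=(-64.974000−5.422)/7.389181=-9.526901
k=3: b·v=27.3×2.399=65.492700; √(2b)=7.389181; u=(65.492700+2.01)/7.389181=9.135342, w=(65.492700−2.01)/7.389181=8.591304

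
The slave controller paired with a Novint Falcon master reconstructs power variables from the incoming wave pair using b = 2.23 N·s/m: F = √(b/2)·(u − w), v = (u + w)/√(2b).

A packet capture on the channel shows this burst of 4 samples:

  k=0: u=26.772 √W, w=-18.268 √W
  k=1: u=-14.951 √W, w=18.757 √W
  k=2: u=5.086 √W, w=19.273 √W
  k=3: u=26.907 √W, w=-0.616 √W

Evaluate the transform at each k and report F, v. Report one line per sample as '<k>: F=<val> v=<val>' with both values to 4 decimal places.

0: F=47.5593 v=4.0268
1: F=-35.5935 v=1.8022
2: F=-14.9806 v=11.5343
3: F=29.0625 v=12.4491

k=0: u−w=45.0400, u+w=8.5040; √(b/2)=1.0559, √(2b)=2.1119; F=1.0559×45.04=47.5593, v=8.5040/2.1119=4.0268
k=1: u−w=-33.7080, u+w=3.8060; √(b/2)=1.0559, √(2b)=2.1119; F=1.0559×(-33.708)=-35.5935, v=3.8060/2.1119=1.8022
k=2: u−w=-14.1870, u+w=24.3590; √(b/2)=1.0559, √(2b)=2.1119; F=1.0559×(-14.187)=-14.9806, v=24.3590/2.1119=11.5343
k=3: u−w=27.5230, u+w=26.2910; √(b/2)=1.0559, √(2b)=2.1119; F=1.0559×27.523=29.0625, v=26.2910/2.1119=12.4491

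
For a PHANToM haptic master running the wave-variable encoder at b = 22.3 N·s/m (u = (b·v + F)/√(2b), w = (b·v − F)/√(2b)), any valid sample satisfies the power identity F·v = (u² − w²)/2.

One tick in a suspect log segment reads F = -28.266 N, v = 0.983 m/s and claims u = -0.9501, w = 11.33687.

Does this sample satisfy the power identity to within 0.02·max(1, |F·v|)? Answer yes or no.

F·v = (-28.266)×0.983 = -27.7855 W.
(u² − w²)/2 = (0.9027 − 128.5246)/2 = -63.8110 W.
|Δ| = 36.0255;  2% of max(1, |F·v|) = 0.5557.

no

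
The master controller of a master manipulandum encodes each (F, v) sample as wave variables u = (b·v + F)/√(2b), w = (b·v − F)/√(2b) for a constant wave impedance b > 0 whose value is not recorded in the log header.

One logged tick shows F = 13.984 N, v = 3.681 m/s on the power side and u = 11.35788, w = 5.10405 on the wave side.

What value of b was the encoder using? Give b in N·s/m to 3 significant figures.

u + w = 16.4619;  u + w = √(2b)·v, so √(2b) = 16.4619/3.681 = 4.4721.
b = (√(2b))²/2 = 20.0000/2 = 10.0000.
(Check via u − w = 2F/√(2b): u − w = 6.2538, 2F/√(2b) = 6.2538.)

b = 10 N·s/m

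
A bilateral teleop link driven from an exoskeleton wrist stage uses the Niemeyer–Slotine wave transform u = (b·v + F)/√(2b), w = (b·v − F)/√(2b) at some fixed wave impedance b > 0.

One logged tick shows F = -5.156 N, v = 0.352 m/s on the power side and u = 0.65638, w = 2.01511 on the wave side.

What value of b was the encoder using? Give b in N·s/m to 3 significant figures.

b = 28.8 N·s/m

u + w = 2.67149;  u + w = √(2b)·v, so √(2b) = 2.67149/0.352 = 7.58946.
b = (√(2b))²/2 = 57.59991/2 = 28.79995.
(Check via u − w = 2F/√(2b): u − w = -1.35873, 2F/√(2b) = -1.35873.)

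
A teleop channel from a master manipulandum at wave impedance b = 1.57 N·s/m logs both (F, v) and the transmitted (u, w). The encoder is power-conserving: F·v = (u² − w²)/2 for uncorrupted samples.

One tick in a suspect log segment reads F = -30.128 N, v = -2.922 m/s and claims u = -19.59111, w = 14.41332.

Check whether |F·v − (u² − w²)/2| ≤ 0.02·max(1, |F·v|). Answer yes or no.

yes

F·v = (-30.128)×(-2.922) = 88.0340 W.
(u² − w²)/2 = (383.8116 − 207.7438)/2 = 88.0339 W.
|Δ| = 0.0001;  2% of max(1, |F·v|) = 1.7607.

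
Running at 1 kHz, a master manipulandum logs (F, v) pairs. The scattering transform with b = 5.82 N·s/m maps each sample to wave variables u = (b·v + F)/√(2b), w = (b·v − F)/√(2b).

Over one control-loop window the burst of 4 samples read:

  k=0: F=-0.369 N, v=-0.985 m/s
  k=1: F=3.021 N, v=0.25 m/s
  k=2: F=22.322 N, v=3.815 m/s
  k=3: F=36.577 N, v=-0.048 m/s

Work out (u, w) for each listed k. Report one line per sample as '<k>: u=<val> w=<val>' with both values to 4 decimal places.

0: u=-1.7884 w=-1.5721
1: u=1.3119 w=-0.4590
2: u=13.0506 w=-0.0348
3: u=10.6390 w=-10.8028

k=0: b·v=5.82×(-0.985)=-5.7327; √(2b)=3.4117; u=(-5.7327+(-0.369))/3.4117=-1.7884, w=(-5.7327−(-0.369))/3.4117=-1.5721
k=1: b·v=5.82×0.25=1.4550; √(2b)=3.4117; u=(1.4550+3.021)/3.4117=1.3119, w=(1.4550−3.021)/3.4117=-0.4590
k=2: b·v=5.82×3.815=22.2033; √(2b)=3.4117; u=(22.2033+22.322)/3.4117=13.0506, w=(22.2033−22.322)/3.4117=-0.0348
k=3: b·v=5.82×(-0.048)=-0.2794; √(2b)=3.4117; u=(-0.2794+36.577)/3.4117=10.6390, w=(-0.2794−36.577)/3.4117=-10.8028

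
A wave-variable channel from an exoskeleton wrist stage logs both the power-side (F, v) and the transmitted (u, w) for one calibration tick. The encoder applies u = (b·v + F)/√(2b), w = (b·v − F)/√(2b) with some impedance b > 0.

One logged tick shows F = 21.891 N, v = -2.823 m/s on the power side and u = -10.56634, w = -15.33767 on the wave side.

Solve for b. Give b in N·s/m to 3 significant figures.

b = 42.1 N·s/m

u + w = -25.90401;  u + w = √(2b)·v, so √(2b) = -25.90401/(-2.823) = 9.17606.
b = (√(2b))²/2 = 84.20003/2 = 42.10001.
(Check via u − w = 2F/√(2b): u − w = 4.77133, 2F/√(2b) = 4.77133.)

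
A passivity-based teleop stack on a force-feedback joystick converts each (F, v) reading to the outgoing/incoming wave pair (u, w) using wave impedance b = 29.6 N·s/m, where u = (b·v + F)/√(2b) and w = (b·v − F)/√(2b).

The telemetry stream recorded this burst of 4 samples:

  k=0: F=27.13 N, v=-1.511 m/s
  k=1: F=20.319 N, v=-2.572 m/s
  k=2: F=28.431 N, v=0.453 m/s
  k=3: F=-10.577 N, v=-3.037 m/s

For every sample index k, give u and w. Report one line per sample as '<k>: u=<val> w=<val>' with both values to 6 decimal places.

k=0: b·v=29.6×(-1.511)=-44.725600; √(2b)=7.694154; u=(-44.725600+27.13)/7.694154=-2.286879, w=(-44.725600−27.13)/7.694154=-9.338987
k=1: b·v=29.6×(-2.572)=-76.131200; √(2b)=7.694154; u=(-76.131200+20.319)/7.694154=-7.253845, w=(-76.131200−20.319)/7.694154=-12.535518
k=2: b·v=29.6×0.453=13.408800; √(2b)=7.694154; u=(13.408800+28.431)/7.694154=5.437869, w=(13.408800−28.431)/7.694154=-1.952417
k=3: b·v=29.6×(-3.037)=-89.895200; √(2b)=7.694154; u=(-89.895200+(-10.577))/7.694154=-13.058252, w=(-89.895200−(-10.577))/7.694154=-10.308892

0: u=-2.286879 w=-9.338987
1: u=-7.253845 w=-12.535518
2: u=5.437869 w=-1.952417
3: u=-13.058252 w=-10.308892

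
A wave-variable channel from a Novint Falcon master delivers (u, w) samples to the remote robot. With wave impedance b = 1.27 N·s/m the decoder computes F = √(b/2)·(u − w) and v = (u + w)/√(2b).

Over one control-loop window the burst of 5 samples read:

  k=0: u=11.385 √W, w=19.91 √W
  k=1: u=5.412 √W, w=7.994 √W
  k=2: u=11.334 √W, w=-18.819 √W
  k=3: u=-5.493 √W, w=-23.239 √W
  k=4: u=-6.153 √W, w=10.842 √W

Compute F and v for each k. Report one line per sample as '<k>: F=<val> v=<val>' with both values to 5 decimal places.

0: F=-6.79331 v=19.63623
1: F=-2.05752 v=8.41167
2: F=24.02799 v=-4.69651
3: F=14.14124 v=-18.02806
4: F=-13.54279 v=2.94214

k=0: u−w=-8.52500, u+w=31.29500; √(b/2)=0.79687, √(2b)=1.59374; F=0.79687×(-8.525)=-6.79331, v=31.29500/1.59374=19.63623
k=1: u−w=-2.58200, u+w=13.40600; √(b/2)=0.79687, √(2b)=1.59374; F=0.79687×(-2.582)=-2.05752, v=13.40600/1.59374=8.41167
k=2: u−w=30.15300, u+w=-7.48500; √(b/2)=0.79687, √(2b)=1.59374; F=0.79687×30.153=24.02799, v=-7.48500/1.59374=-4.69651
k=3: u−w=17.74600, u+w=-28.73200; √(b/2)=0.79687, √(2b)=1.59374; F=0.79687×17.746=14.14124, v=-28.73200/1.59374=-18.02806
k=4: u−w=-16.99500, u+w=4.68900; √(b/2)=0.79687, √(2b)=1.59374; F=0.79687×(-16.995)=-13.54279, v=4.68900/1.59374=2.94214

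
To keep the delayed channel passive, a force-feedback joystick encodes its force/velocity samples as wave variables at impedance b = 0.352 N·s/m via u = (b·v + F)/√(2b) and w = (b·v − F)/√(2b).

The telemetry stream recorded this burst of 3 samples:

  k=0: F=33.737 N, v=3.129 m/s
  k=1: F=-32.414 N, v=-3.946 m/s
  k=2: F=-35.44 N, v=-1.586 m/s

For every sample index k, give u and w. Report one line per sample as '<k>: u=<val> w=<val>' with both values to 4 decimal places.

k=0: b·v=0.352×3.129=1.1014; √(2b)=0.8390; u=(1.1014+33.737)/0.8390=41.5214, w=(1.1014−33.737)/0.8390=-38.8960
k=1: b·v=0.352×(-3.946)=-1.3890; √(2b)=0.8390; u=(-1.3890+(-32.414))/0.8390=-40.2874, w=(-1.3890−(-32.414))/0.8390=36.9765
k=2: b·v=0.352×(-1.586)=-0.5583; √(2b)=0.8390; u=(-0.5583+(-35.44))/0.8390=-42.9038, w=(-0.5583−(-35.44))/0.8390=41.5730

0: u=41.5214 w=-38.8960
1: u=-40.2874 w=36.9765
2: u=-42.9038 w=41.5730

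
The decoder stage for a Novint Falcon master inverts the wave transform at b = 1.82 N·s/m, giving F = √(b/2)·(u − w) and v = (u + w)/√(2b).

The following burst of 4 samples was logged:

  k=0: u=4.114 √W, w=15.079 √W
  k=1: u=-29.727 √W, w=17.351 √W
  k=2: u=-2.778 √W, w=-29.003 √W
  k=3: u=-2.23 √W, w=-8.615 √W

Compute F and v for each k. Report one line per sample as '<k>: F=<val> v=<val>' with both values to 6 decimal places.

k=0: u−w=-10.965000, u+w=19.193000; √(b/2)=0.953939, √(2b)=1.907878; F=0.953939×(-10.965)=-10.459943, v=19.193000/1.907878=10.059865
k=1: u−w=-47.078000, u+w=-12.376000; √(b/2)=0.953939, √(2b)=1.907878; F=0.953939×(-47.078)=-44.909550, v=-12.376000/1.907878=-6.486787
k=2: u−w=26.225000, u+w=-31.781000; √(b/2)=0.953939, √(2b)=1.907878; F=0.953939×26.225=25.017056, v=-31.781000/1.907878=-16.657770
k=3: u−w=6.385000, u+w=-10.845000; √(b/2)=0.953939, √(2b)=1.907878; F=0.953939×6.385=6.090902, v=-10.845000/1.907878=-5.684325

0: F=-10.459943 v=10.059865
1: F=-44.909550 v=-6.486787
2: F=25.017056 v=-16.657770
3: F=6.090902 v=-5.684325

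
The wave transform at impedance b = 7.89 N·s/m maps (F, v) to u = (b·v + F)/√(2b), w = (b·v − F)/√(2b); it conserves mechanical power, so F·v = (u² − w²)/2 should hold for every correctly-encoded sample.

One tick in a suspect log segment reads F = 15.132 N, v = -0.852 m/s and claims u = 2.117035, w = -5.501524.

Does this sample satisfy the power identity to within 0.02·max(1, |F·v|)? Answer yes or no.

F·v = 15.132×(-0.852) = -12.892464 W.
(u² − w²)/2 = (4.481837 − 30.266766)/2 = -12.892465 W.
|Δ| = 0.000001;  2% of max(1, |F·v|) = 0.257849.

yes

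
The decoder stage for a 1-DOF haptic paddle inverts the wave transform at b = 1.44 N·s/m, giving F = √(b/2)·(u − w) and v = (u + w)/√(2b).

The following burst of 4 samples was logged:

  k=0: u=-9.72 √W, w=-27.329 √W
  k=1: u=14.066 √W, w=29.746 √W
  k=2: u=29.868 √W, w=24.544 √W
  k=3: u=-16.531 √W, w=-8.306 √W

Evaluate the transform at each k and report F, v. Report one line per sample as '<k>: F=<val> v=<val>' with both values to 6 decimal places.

k=0: u−w=17.609000, u+w=-37.049000; √(b/2)=0.848528, √(2b)=1.697056; F=0.848528×17.609=14.941732, v=-37.049000/1.697056=-21.831333
k=1: u−w=-15.680000, u+w=43.812000; √(b/2)=0.848528, √(2b)=1.697056; F=0.848528×(-15.68)=-13.304921, v=43.812000/1.697056=25.816469
k=2: u−w=5.324000, u+w=54.412000; √(b/2)=0.848528, √(2b)=1.697056; F=0.848528×5.324=4.517564, v=54.412000/1.697056=32.062578
k=3: u−w=-8.225000, u+w=-24.837000; √(b/2)=0.848528, √(2b)=1.697056; F=0.848528×(-8.225)=-6.979144, v=-24.837000/1.697056=-14.635343

0: F=14.941732 v=-21.831333
1: F=-13.304921 v=25.816469
2: F=4.517564 v=32.062578
3: F=-6.979144 v=-14.635343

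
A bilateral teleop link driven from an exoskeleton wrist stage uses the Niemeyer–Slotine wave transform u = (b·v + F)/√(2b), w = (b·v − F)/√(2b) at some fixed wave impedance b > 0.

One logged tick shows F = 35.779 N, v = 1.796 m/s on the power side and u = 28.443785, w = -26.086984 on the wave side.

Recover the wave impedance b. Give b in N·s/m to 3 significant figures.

u + w = 2.356801;  u + w = √(2b)·v, so √(2b) = 2.356801/1.796 = 1.312250.
b = (√(2b))²/2 = 1.722000/2 = 0.861000.
(Check via u − w = 2F/√(2b): u − w = 54.530769, 2F/√(2b) = 54.530768.)

b = 0.861 N·s/m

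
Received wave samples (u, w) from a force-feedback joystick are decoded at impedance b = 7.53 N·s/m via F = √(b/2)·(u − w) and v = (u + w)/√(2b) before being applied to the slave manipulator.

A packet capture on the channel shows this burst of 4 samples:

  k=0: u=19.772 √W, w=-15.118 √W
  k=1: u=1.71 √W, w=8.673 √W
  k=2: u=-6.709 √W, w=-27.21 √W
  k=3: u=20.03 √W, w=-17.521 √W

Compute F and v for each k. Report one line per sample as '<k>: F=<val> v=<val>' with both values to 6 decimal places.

0: F=67.699188 v=1.199262
1: F=-13.510732 v=2.675533
2: F=39.779337 v=-8.740385
3: F=72.862488 v=0.646529

k=0: u−w=34.890000, u+w=4.654000; √(b/2)=1.940361, √(2b)=3.880722; F=1.940361×34.89=67.699188, v=4.654000/3.880722=1.199262
k=1: u−w=-6.963000, u+w=10.383000; √(b/2)=1.940361, √(2b)=3.880722; F=1.940361×(-6.963)=-13.510732, v=10.383000/3.880722=2.675533
k=2: u−w=20.501000, u+w=-33.919000; √(b/2)=1.940361, √(2b)=3.880722; F=1.940361×20.501=39.779337, v=-33.919000/3.880722=-8.740385
k=3: u−w=37.551000, u+w=2.509000; √(b/2)=1.940361, √(2b)=3.880722; F=1.940361×37.551=72.862488, v=2.509000/3.880722=0.646529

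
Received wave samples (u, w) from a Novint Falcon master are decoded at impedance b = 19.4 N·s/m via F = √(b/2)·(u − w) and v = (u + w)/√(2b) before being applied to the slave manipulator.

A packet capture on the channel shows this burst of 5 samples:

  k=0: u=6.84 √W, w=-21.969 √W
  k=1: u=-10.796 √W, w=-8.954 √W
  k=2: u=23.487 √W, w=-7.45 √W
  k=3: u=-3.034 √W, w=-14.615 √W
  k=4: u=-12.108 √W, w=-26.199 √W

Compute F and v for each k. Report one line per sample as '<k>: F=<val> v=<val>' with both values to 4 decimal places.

0: F=89.7251 v=-2.4288
1: F=-5.7369 v=-3.1707
2: F=96.3527 v=2.5746
3: F=36.0688 v=-2.8334
4: F=43.8862 v=-6.1498

k=0: u−w=28.8090, u+w=-15.1290; √(b/2)=3.1145, √(2b)=6.2290; F=3.1145×28.809=89.7251, v=-15.1290/6.2290=-2.4288
k=1: u−w=-1.8420, u+w=-19.7500; √(b/2)=3.1145, √(2b)=6.2290; F=3.1145×(-1.842)=-5.7369, v=-19.7500/6.2290=-3.1707
k=2: u−w=30.9370, u+w=16.0370; √(b/2)=3.1145, √(2b)=6.2290; F=3.1145×30.937=96.3527, v=16.0370/6.2290=2.5746
k=3: u−w=11.5810, u+w=-17.6490; √(b/2)=3.1145, √(2b)=6.2290; F=3.1145×11.581=36.0688, v=-17.6490/6.2290=-2.8334
k=4: u−w=14.0910, u+w=-38.3070; √(b/2)=3.1145, √(2b)=6.2290; F=3.1145×14.091=43.8862, v=-38.3070/6.2290=-6.1498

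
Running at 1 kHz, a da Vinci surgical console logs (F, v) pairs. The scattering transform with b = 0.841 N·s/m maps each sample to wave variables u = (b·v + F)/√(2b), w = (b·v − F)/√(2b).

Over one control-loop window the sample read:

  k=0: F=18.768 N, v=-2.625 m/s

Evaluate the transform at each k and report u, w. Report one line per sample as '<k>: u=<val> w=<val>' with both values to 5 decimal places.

0: u=12.76901 w=-16.17342

k=0: b·v=0.841×(-2.625)=-2.20762; √(2b)=1.29692; u=(-2.20762+18.768)/1.29692=12.76901, w=(-2.20762−18.768)/1.29692=-16.17342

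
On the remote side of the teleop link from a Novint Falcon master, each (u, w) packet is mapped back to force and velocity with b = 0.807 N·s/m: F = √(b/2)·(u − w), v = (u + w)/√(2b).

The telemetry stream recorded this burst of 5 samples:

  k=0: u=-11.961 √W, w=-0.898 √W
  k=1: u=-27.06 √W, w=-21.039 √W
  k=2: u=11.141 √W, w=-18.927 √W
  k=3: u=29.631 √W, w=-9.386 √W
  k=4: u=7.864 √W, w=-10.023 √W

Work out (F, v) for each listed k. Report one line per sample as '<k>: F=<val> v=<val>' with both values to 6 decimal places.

0: F=-7.027400 v=-10.121746
1: F=-3.824639 v=-37.860320
2: F=19.099690 v=-6.128619
3: F=24.784242 v=15.935512
4: F=11.362118 v=-1.699421

k=0: u−w=-11.063000, u+w=-12.859000; √(b/2)=0.635216, √(2b)=1.270433; F=0.635216×(-11.063)=-7.027400, v=-12.859000/1.270433=-10.121746
k=1: u−w=-6.021000, u+w=-48.099000; √(b/2)=0.635216, √(2b)=1.270433; F=0.635216×(-6.021)=-3.824639, v=-48.099000/1.270433=-37.860320
k=2: u−w=30.068000, u+w=-7.786000; √(b/2)=0.635216, √(2b)=1.270433; F=0.635216×30.068=19.099690, v=-7.786000/1.270433=-6.128619
k=3: u−w=39.017000, u+w=20.245000; √(b/2)=0.635216, √(2b)=1.270433; F=0.635216×39.017=24.784242, v=20.245000/1.270433=15.935512
k=4: u−w=17.887000, u+w=-2.159000; √(b/2)=0.635216, √(2b)=1.270433; F=0.635216×17.887=11.362118, v=-2.159000/1.270433=-1.699421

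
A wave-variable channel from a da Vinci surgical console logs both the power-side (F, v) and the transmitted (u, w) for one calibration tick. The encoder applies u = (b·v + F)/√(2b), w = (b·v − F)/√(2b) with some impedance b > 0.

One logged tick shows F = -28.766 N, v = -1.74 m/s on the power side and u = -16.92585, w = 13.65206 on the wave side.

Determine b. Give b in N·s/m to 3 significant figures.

u + w = -3.27379;  u + w = √(2b)·v, so √(2b) = -3.27379/(-1.74) = 1.88149.
b = (√(2b))²/2 = 3.54000/2 = 1.77000.
(Check via u − w = 2F/√(2b): u − w = -30.57791, 2F/√(2b) = -30.57792.)

b = 1.77 N·s/m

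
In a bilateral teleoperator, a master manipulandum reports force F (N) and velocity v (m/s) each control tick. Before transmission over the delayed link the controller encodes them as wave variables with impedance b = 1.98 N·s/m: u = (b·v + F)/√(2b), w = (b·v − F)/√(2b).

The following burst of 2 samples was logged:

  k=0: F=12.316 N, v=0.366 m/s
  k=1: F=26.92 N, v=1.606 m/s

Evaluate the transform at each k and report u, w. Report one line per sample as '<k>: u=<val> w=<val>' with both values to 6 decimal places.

k=0: b·v=1.98×0.366=0.724680; √(2b)=1.989975; u=(0.724680+12.316)/1.989975=6.553188, w=(0.724680−12.316)/1.989975=-5.824857
k=1: b·v=1.98×1.606=3.179880; √(2b)=1.989975; u=(3.179880+26.92)/1.989975=15.125759, w=(3.179880−26.92)/1.989975=-11.929859

0: u=6.553188 w=-5.824857
1: u=15.125759 w=-11.929859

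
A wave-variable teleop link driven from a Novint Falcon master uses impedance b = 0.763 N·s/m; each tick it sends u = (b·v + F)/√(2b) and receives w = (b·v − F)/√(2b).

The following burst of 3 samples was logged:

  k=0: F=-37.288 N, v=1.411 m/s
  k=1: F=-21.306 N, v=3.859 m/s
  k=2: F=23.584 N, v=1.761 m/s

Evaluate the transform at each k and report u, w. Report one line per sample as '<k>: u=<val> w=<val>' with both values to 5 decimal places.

0: u=-29.31353 w=31.05656
1: u=-14.86390 w=19.63098
2: u=20.17920 w=-18.00381

k=0: b·v=0.763×1.411=1.07659; √(2b)=1.23531; u=(1.07659+(-37.288))/1.23531=-29.31353, w=(1.07659−(-37.288))/1.23531=31.05656
k=1: b·v=0.763×3.859=2.94442; √(2b)=1.23531; u=(2.94442+(-21.306))/1.23531=-14.86390, w=(2.94442−(-21.306))/1.23531=19.63098
k=2: b·v=0.763×1.761=1.34364; √(2b)=1.23531; u=(1.34364+23.584)/1.23531=20.17920, w=(1.34364−23.584)/1.23531=-18.00381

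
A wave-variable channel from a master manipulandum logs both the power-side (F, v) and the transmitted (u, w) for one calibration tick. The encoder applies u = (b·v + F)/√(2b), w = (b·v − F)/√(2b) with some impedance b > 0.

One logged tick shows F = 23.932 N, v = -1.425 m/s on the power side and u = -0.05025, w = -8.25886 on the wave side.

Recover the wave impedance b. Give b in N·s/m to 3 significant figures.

b = 17 N·s/m

u + w = -8.3091;  u + w = √(2b)·v, so √(2b) = -8.3091/(-1.425) = 5.8310.
b = (√(2b))²/2 = 34.0000/2 = 17.0000.
(Check via u − w = 2F/√(2b): u − w = 8.2086, 2F/√(2b) = 8.2086.)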